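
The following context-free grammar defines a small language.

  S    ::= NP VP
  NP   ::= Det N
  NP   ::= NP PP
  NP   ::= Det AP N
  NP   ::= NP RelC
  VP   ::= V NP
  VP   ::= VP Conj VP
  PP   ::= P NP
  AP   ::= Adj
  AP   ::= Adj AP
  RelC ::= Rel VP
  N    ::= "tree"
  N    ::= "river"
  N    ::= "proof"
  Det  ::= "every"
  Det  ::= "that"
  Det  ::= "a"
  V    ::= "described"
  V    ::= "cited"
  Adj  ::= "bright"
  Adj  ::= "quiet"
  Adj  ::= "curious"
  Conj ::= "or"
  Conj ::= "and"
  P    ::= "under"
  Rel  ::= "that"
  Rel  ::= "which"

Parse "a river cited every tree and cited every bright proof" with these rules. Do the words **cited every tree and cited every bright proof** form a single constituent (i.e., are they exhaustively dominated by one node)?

[S [NP [Det a] [N river]] [VP [VP [V cited] [NP [Det every] [N tree]]] [Conj and] [VP [V cited] [NP [Det every] [AP [Adj bright]] [N proof]]]]]
The words 'cited every tree and cited every bright proof' are exhaustively dominated by a single VP node (built by VP → VP Conj VP), so they form a constituent.

Yes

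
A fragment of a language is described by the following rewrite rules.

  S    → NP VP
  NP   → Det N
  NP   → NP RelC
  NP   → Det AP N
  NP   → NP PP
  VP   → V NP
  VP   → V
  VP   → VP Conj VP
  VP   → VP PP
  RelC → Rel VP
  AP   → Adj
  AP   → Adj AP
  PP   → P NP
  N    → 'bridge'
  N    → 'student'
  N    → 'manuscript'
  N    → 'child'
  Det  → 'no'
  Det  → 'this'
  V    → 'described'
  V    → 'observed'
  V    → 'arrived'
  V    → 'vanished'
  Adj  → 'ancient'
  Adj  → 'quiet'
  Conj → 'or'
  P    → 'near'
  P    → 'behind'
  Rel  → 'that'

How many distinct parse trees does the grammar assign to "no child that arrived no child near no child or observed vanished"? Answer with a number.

2

The two bracketings:
[S [NP [NP [Det no] [N child]] [RelC [Rel that] [VP [VP [V arrived] [NP [NP [Det no] [N child]] [PP [P near] [NP [Det no] [N child]]]]] [Conj or] [VP [V observed]]]]] [VP [V vanished]]]
[S [NP [NP [Det no] [N child]] [RelC [Rel that] [VP [VP [VP [V arrived] [NP [Det no] [N child]]] [PP [P near] [NP [Det no] [N child]]]] [Conj or] [VP [V observed]]]]] [VP [V vanished]]]
The difference turns on whether NP → NP PP is used at the relevant span, versus an alternative expansion of NP.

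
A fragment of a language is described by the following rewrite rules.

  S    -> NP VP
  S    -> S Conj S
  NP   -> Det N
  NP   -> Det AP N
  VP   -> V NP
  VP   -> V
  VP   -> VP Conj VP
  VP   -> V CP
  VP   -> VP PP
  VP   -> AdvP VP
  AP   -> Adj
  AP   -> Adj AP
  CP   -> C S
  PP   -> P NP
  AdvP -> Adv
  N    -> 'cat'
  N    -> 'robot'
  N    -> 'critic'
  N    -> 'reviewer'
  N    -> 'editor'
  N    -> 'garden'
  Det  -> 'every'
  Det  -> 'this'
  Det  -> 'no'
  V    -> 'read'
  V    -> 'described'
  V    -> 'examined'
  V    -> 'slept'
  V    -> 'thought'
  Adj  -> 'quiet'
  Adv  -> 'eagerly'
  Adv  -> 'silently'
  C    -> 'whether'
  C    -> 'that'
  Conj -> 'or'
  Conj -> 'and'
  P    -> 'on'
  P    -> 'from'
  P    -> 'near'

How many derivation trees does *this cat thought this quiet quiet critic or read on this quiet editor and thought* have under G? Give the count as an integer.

Two of the 3 distinct bracketings:
[S [NP [Det this] [N cat]] [VP [VP [V thought] [NP [Det this] [AP [Adj quiet] [AP [Adj quiet]]] [N critic]]] [Conj or] [VP [VP [VP [V read]] [PP [P on] [NP [Det this] [AP [Adj quiet]] [N editor]]]] [Conj and] [VP [V thought]]]]]
[S [NP [Det this] [N cat]] [VP [VP [VP [V thought] [NP [Det this] [AP [Adj quiet] [AP [Adj quiet]]] [N critic]]] [Conj or] [VP [VP [V read]] [PP [P on] [NP [Det this] [AP [Adj quiet]] [N editor]]]]] [Conj and] [VP [V thought]]]]
The trees differ in how a recursive rule is bracketed over the same span.

3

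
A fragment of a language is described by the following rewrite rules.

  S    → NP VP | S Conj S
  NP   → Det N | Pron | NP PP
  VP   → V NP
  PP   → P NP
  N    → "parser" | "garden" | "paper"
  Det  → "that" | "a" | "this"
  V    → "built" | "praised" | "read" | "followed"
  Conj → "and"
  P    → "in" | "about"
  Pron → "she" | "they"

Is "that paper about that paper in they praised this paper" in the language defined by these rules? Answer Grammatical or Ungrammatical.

Grammatical

S
  NP
    NP
      Det: that
      N: paper
    PP
      P: about
      NP
        NP
          Det: that
          N: paper
        PP
          P: in
          NP
            Pron: they
  VP
    V: praised
    NP
      Det: this
      N: paper
Every word is introduced by a lexical rule and the phrasal rules combine the resulting categories into a single S.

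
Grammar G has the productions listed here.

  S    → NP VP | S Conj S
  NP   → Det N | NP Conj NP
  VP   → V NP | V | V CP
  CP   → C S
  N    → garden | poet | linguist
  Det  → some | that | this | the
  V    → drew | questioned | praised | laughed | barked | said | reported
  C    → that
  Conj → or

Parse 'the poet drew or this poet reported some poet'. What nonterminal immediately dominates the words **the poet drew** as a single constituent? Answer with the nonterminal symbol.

[S [S [NP [Det the] [N poet]] [VP [V drew]]] [Conj or] [S [NP [Det this] [N poet]] [VP [V reported] [NP [Det some] [N poet]]]]]
The span 'the poet drew' is the S node built by S → NP VP.

S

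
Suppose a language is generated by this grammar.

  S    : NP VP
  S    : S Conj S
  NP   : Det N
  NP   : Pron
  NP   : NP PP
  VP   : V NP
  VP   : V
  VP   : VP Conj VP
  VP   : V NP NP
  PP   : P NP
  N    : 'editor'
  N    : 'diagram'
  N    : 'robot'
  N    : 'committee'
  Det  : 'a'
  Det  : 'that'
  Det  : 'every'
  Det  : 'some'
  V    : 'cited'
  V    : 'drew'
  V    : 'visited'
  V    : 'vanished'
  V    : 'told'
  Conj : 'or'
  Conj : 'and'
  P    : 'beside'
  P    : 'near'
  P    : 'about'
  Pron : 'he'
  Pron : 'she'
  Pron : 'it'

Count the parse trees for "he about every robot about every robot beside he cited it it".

5

Two of the 5 distinct bracketings:
[S [NP [NP [Pron he]] [PP [P about] [NP [NP [Det every] [N robot]] [PP [P about] [NP [NP [Det every] [N robot]] [PP [P beside] [NP [Pron he]]]]]]]] [VP [V cited] [NP [Pron it]] [NP [Pron it]]]]
[S [NP [NP [Pron he]] [PP [P about] [NP [NP [NP [Det every] [N robot]] [PP [P about] [NP [Det every] [N robot]]]] [PP [P beside] [NP [Pron he]]]]]] [VP [V cited] [NP [Pron it]] [NP [Pron it]]]]
The trees differ in how a recursive rule is bracketed over the same span.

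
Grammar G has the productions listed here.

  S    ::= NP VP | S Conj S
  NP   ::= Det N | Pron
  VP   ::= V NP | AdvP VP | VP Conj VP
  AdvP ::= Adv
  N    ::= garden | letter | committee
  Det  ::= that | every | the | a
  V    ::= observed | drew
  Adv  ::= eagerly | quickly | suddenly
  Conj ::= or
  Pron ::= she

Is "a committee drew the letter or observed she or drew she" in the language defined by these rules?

[S [NP [Det a] [N committee]] [VP [VP [V drew] [NP [Det the] [N letter]]] [Conj or] [VP [VP [V observed] [NP [Pron she]]] [Conj or] [VP [V drew] [NP [Pron she]]]]]]
Every word is introduced by a lexical rule and the phrasal rules combine the resulting categories into a single S.

Grammatical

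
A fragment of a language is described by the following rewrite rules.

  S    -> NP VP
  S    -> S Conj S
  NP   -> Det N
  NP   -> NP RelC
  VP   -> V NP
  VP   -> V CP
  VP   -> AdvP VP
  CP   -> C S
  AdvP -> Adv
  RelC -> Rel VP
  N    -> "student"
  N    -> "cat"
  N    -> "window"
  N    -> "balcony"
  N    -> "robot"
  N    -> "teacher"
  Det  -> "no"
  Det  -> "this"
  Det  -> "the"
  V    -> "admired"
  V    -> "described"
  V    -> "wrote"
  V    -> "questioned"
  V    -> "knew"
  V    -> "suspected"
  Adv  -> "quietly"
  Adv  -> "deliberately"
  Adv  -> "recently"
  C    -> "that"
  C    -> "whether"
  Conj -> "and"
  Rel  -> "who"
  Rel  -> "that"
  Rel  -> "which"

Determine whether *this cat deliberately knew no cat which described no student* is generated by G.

Grammatical

[S [NP [Det this] [N cat]] [VP [AdvP [Adv deliberately]] [VP [V knew] [NP [NP [Det no] [N cat]] [RelC [Rel which] [VP [V described] [NP [Det no] [N student]]]]]]]]
Each bracket corresponds to one application of a listed rule, so the string is derivable from S.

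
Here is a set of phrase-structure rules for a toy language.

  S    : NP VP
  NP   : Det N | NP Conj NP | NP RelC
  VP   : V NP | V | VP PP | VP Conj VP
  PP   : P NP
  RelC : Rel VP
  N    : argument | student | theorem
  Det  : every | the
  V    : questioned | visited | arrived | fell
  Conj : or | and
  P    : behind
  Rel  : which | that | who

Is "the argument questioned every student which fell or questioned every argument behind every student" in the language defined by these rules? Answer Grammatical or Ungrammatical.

Grammatical

S
  NP
    Det: the
    N: argument
  VP
    V: questioned
    NP
      NP
        Det: every
        N: student
      RelC
        Rel: which
        VP
          VP
            VP
              V: fell
            Conj: or
            VP
              V: questioned
              NP
                Det: every
                N: argument
          PP
            P: behind
            NP
              Det: every
              N: student
Every word is introduced by a lexical rule and the phrasal rules combine the resulting categories into a single S.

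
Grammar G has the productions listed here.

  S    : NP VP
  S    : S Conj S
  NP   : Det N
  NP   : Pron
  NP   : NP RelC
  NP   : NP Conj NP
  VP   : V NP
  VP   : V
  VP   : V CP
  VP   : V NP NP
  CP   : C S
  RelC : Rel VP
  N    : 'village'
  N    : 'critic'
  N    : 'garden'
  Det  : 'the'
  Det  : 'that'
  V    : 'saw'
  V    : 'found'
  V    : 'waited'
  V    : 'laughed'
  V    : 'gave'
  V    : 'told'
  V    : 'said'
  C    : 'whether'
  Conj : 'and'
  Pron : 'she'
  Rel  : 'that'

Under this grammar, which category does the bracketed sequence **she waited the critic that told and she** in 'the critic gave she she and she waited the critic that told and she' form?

S

S
  S
    NP
      Det: the
      N: critic
    VP
      V: gave
      NP
        Pron: she
      NP
        Pron: she
  Conj: and
  S
    NP
      Pron: she
    VP
      V: waited
      NP
        NP
          NP
            Det: the
            N: critic
          RelC
            Rel: that
            VP
              V: told
        Conj: and
        NP
          Pron: she
The span 'she waited the critic that told and she' is the S node built by S → NP VP.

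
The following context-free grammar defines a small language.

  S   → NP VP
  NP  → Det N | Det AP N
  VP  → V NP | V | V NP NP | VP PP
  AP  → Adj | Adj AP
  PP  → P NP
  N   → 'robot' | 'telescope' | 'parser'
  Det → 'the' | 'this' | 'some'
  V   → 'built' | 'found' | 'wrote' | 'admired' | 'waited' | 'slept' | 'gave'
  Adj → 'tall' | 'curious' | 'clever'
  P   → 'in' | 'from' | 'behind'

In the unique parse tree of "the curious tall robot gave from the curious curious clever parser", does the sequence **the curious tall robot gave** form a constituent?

No

[S [NP [Det the] [AP [Adj curious] [AP [Adj tall]]] [N robot]] [VP [VP [V gave]] [PP [P from] [NP [Det the] [AP [Adj curious] [AP [Adj curious] [AP [Adj clever]]]] [N parser]]]]]
The smallest constituent containing 'the curious tall robot gave' is the S spanning 'the curious tall robot gave from the curious curious clever parser'; no single node in the tree dominates exactly the given words.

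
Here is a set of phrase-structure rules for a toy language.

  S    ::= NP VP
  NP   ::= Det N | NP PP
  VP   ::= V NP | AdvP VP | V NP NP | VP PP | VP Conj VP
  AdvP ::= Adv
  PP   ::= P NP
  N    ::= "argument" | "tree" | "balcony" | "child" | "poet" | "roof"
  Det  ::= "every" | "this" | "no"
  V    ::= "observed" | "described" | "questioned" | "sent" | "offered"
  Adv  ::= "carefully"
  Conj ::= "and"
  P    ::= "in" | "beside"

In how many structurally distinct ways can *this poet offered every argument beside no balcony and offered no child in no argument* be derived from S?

Two of the 6 distinct bracketings:
[S [NP [Det this] [N poet]] [VP [VP [VP [V offered] [NP [NP [Det every] [N argument]] [PP [P beside] [NP [Det no] [N balcony]]]]] [Conj and] [VP [V offered] [NP [Det no] [N child]]]] [PP [P in] [NP [Det no] [N argument]]]]]
[S [NP [Det this] [N poet]] [VP [VP [VP [VP [V offered] [NP [Det every] [N argument]]] [PP [P beside] [NP [Det no] [N balcony]]]] [Conj and] [VP [V offered] [NP [Det no] [N child]]]] [PP [P in] [NP [Det no] [N argument]]]]]
The difference turns on whether NP → NP PP is used at the relevant span, versus an alternative expansion of NP.

6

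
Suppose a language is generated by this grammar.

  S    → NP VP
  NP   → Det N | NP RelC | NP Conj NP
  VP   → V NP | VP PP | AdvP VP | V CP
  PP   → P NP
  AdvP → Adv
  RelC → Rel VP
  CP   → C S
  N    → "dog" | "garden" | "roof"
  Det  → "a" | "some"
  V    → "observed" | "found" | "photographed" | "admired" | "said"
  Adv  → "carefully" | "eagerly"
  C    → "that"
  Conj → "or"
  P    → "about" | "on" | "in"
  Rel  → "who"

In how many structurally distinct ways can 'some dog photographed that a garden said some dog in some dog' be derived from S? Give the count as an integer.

The two bracketings:
[S [NP [Det some] [N dog]] [VP [VP [V photographed] [CP [C that] [S [NP [Det a] [N garden]] [VP [V said] [NP [Det some] [N dog]]]]]] [PP [P in] [NP [Det some] [N dog]]]]]
[S [NP [Det some] [N dog]] [VP [V photographed] [CP [C that] [S [NP [Det a] [N garden]] [VP [VP [V said] [NP [Det some] [N dog]]] [PP [P in] [NP [Det some] [N dog]]]]]]]]
The trees differ in how a recursive rule is bracketed over the same span.

2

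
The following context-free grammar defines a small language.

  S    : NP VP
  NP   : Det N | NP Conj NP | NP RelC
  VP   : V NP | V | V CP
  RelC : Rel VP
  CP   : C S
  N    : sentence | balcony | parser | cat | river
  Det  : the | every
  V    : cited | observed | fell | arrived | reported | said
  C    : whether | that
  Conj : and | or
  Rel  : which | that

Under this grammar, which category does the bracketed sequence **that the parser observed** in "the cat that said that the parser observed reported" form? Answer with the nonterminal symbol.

CP

[S [NP [NP [Det the] [N cat]] [RelC [Rel that] [VP [V said] [CP [C that] [S [NP [Det the] [N parser]] [VP [V observed]]]]]]] [VP [V reported]]]
The span 'that the parser observed' is the CP node built by CP → C S.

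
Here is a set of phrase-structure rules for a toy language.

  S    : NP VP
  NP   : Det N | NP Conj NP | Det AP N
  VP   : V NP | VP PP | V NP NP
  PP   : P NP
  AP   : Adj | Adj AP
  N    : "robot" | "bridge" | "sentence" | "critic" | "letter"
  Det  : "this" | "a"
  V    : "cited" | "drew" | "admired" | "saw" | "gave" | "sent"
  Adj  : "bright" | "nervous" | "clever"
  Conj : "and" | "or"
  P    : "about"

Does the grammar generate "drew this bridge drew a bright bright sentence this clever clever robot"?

Ungrammatical

For S → NP VP, no prefix of the string parses as an NP.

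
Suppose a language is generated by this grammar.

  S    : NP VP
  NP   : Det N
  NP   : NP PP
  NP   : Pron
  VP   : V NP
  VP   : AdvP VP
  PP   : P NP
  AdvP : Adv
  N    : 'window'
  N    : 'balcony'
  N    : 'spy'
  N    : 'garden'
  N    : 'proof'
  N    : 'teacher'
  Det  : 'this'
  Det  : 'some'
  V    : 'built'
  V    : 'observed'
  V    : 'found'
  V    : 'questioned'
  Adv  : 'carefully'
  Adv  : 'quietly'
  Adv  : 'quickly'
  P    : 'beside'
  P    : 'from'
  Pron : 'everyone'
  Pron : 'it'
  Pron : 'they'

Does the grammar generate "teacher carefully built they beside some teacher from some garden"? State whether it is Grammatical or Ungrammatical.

Ungrammatical

For S → NP VP, no prefix of the string parses as an NP.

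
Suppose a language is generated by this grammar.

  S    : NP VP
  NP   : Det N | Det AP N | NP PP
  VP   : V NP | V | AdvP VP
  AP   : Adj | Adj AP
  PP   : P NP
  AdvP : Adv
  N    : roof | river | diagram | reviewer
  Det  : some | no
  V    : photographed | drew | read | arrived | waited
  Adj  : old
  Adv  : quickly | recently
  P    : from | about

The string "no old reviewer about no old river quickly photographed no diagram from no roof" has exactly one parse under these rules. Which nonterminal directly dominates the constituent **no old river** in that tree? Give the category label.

PP

[S [NP [NP [Det no] [AP [Adj old]] [N reviewer]] [PP [P about] [NP [Det no] [AP [Adj old]] [N river]]]] [VP [AdvP [Adv quickly]] [VP [V photographed] [NP [NP [Det no] [N diagram]] [PP [P from] [NP [Det no] [N roof]]]]]]]
The span 'no old river' is the NP node built by NP → Det AP N.
Its mother is the PP built by PP → P NP.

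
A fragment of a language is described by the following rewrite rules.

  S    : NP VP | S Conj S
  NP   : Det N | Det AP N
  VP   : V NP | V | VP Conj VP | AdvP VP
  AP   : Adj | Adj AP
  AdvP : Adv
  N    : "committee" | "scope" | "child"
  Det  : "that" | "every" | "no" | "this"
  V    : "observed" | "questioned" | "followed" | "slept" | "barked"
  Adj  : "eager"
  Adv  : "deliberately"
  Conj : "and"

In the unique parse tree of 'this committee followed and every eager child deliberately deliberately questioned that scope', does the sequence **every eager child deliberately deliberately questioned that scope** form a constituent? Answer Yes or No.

[S [S [NP [Det this] [N committee]] [VP [V followed]]] [Conj and] [S [NP [Det every] [AP [Adj eager]] [N child]] [VP [AdvP [Adv deliberately]] [VP [AdvP [Adv deliberately]] [VP [V questioned] [NP [Det that] [N scope]]]]]]]
The words 'every eager child deliberately deliberately questioned that scope' are exhaustively dominated by a single S node (built by S → NP VP), so they form a constituent.

Yes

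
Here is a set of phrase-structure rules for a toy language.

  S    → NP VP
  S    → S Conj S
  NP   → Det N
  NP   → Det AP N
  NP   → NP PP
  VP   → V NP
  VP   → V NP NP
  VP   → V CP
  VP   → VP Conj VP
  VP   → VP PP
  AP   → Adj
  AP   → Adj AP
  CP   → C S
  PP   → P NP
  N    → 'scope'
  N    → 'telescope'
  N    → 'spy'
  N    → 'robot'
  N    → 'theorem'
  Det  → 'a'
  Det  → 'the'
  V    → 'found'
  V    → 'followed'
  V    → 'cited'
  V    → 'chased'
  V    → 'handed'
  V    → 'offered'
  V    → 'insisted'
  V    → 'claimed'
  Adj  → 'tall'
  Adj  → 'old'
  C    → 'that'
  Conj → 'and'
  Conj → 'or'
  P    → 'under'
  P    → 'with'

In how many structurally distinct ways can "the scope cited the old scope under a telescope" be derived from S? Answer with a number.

2

The two bracketings:
[S [NP [Det the] [N scope]] [VP [V cited] [NP [NP [Det the] [AP [Adj old]] [N scope]] [PP [P under] [NP [Det a] [N telescope]]]]]]
[S [NP [Det the] [N scope]] [VP [VP [V cited] [NP [Det the] [AP [Adj old]] [N scope]]] [PP [P under] [NP [Det a] [N telescope]]]]]
The difference turns on whether NP → NP PP is used at the relevant span, versus an alternative expansion of NP.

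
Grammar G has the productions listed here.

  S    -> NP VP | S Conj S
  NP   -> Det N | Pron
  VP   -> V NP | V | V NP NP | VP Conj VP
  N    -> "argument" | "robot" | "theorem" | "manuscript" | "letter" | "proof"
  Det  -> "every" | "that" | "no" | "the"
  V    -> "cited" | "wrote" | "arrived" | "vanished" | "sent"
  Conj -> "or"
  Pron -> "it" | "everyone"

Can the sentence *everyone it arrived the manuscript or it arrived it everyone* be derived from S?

For S → NP VP, the only prefix that parses as NP is 'everyone', but the remainder 'it arrived the manuscript or it arrived it everyone' is not a VP under these rules. The alternative S rule S → S Conj S likewise has no satisfying split.

Ungrammatical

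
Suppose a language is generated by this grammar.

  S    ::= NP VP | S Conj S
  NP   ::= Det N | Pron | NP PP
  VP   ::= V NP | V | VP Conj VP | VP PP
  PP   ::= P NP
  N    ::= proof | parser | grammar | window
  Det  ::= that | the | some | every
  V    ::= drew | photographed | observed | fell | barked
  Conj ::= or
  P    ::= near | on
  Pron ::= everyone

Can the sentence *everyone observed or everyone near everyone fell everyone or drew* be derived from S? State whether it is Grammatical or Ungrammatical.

S
  S
    NP
      Pron: everyone
    VP
      V: observed
  Conj: or
  S
    NP
      NP
        Pron: everyone
      PP
        P: near
        NP
          Pron: everyone
    VP
      VP
        V: fell
        NP
          Pron: everyone
      Conj: or
      VP
        V: drew
Each bracket corresponds to one application of a listed rule, so the string is derivable from S.

Grammatical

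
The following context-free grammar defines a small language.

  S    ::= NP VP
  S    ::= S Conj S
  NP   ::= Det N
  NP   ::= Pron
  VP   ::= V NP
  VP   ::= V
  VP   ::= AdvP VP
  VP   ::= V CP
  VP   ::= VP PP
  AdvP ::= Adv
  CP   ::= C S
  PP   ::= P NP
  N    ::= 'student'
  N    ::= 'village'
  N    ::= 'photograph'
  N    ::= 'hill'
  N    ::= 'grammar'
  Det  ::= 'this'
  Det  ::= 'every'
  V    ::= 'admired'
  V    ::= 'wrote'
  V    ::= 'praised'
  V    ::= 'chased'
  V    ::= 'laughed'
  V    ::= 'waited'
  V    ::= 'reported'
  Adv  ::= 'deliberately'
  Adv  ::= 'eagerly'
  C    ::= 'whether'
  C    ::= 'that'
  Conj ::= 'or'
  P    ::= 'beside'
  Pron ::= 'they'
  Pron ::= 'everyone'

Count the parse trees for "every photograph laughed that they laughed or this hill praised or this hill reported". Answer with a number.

5

Two of the 5 distinct bracketings:
[S [NP [Det every] [N photograph]] [VP [V laughed] [CP [C that] [S [S [NP [Pron they]] [VP [V laughed]]] [Conj or] [S [S [NP [Det this] [N hill]] [VP [V praised]]] [Conj or] [S [NP [Det this] [N hill]] [VP [V reported]]]]]]]]
[S [NP [Det every] [N photograph]] [VP [V laughed] [CP [C that] [S [S [S [NP [Pron they]] [VP [V laughed]]] [Conj or] [S [NP [Det this] [N hill]] [VP [V praised]]]] [Conj or] [S [NP [Det this] [N hill]] [VP [V reported]]]]]]]
The trees differ in how a recursive rule is bracketed over the same span.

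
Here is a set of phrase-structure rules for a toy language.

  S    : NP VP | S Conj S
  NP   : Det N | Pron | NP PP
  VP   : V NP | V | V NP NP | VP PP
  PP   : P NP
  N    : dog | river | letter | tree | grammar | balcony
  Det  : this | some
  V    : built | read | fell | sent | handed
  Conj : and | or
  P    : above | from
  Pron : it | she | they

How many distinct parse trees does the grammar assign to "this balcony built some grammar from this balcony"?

2

The two bracketings:
[S [NP [Det this] [N balcony]] [VP [V built] [NP [NP [Det some] [N grammar]] [PP [P from] [NP [Det this] [N balcony]]]]]]
[S [NP [Det this] [N balcony]] [VP [VP [V built] [NP [Det some] [N grammar]]] [PP [P from] [NP [Det this] [N balcony]]]]]
The difference turns on whether NP → NP PP is used at the relevant span, versus an alternative expansion of NP.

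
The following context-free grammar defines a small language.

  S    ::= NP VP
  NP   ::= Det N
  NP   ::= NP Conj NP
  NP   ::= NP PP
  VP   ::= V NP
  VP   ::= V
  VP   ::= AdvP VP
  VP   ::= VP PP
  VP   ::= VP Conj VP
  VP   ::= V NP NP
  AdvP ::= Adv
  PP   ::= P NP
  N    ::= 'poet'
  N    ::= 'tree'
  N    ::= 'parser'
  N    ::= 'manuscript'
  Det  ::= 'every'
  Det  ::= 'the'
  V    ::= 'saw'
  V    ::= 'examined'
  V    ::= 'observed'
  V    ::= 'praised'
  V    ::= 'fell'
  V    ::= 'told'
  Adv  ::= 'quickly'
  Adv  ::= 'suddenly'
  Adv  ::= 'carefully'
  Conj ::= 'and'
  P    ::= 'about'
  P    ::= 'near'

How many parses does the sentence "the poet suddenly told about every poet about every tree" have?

Two of the 5 distinct bracketings:
[S [NP [Det the] [N poet]] [VP [AdvP [Adv suddenly]] [VP [VP [V told]] [PP [P about] [NP [NP [Det every] [N poet]] [PP [P about] [NP [Det every] [N tree]]]]]]]]
[S [NP [Det the] [N poet]] [VP [AdvP [Adv suddenly]] [VP [VP [VP [V told]] [PP [P about] [NP [Det every] [N poet]]]] [PP [P about] [NP [Det every] [N tree]]]]]]
The difference turns on whether NP → NP PP is used at the relevant span, versus an alternative expansion of NP.

5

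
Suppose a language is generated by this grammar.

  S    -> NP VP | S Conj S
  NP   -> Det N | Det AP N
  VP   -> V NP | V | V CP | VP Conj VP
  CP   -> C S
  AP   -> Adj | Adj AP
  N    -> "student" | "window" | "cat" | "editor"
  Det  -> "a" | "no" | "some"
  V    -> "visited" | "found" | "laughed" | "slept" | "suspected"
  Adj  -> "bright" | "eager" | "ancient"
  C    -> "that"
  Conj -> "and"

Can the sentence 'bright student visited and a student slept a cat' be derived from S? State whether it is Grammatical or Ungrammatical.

For S → NP VP, no prefix of the string parses as an NP. The alternative S rule S → S Conj S likewise has no satisfying split.

Ungrammatical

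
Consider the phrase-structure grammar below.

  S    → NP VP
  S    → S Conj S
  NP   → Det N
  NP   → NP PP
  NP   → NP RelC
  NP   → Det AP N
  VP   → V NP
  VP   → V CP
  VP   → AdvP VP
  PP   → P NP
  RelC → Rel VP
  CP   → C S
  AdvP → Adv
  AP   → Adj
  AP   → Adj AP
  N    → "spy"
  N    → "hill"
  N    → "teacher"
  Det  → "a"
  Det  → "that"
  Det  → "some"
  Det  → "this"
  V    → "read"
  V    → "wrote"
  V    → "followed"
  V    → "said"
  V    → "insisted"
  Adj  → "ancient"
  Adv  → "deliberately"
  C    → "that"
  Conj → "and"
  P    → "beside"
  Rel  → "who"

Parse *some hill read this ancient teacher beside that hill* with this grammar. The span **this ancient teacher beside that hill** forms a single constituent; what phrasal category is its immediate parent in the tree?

VP

S
  NP
    Det: some
    N: hill
  VP
    V: read
    NP
      NP
        Det: this
        AP
          Adj: ancient
        N: teacher
      PP
        P: beside
        NP
          Det: that
          N: hill
The span 'this ancient teacher beside that hill' is the NP node built by NP → NP PP.
Its mother is the VP built by VP → V NP.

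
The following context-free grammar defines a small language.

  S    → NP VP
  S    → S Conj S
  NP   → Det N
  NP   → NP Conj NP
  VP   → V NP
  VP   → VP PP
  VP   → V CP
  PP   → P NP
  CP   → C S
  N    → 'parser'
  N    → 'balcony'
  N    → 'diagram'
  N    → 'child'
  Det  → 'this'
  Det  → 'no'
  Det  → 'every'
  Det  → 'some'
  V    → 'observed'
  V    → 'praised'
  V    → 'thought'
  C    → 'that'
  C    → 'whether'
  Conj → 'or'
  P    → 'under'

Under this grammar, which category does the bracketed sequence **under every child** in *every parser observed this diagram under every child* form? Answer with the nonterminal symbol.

PP

[S [NP [Det every] [N parser]] [VP [VP [V observed] [NP [Det this] [N diagram]]] [PP [P under] [NP [Det every] [N child]]]]]
The span 'under every child' is the PP node built by PP → P NP.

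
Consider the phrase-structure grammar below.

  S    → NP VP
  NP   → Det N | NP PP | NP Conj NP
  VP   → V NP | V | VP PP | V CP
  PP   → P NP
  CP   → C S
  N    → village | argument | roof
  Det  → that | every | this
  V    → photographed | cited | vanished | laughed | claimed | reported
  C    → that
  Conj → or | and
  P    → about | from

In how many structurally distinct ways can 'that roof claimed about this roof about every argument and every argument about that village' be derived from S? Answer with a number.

Two of the 10 distinct bracketings:
[S [NP [Det that] [N roof]] [VP [VP [V claimed]] [PP [P about] [NP [NP [Det this] [N roof]] [PP [P about] [NP [NP [NP [Det every] [N argument]] [Conj and] [NP [Det every] [N argument]]] [PP [P about] [NP [Det that] [N village]]]]]]]]]
[S [NP [Det that] [N roof]] [VP [VP [V claimed]] [PP [P about] [NP [NP [Det this] [N roof]] [PP [P about] [NP [NP [Det every] [N argument]] [Conj and] [NP [NP [Det every] [N argument]] [PP [P about] [NP [Det that] [N village]]]]]]]]]]
The trees differ in how a recursive rule is bracketed over the same span.

10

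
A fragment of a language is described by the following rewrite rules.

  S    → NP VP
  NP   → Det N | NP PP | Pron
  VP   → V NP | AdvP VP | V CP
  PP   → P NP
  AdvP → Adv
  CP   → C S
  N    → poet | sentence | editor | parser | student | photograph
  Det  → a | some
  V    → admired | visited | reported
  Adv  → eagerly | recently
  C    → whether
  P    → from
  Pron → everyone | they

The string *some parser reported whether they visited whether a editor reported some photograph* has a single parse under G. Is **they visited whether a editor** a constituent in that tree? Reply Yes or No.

[S [NP [Det some] [N parser]] [VP [V reported] [CP [C whether] [S [NP [Pron they]] [VP [V visited] [CP [C whether] [S [NP [Det a] [N editor]] [VP [V reported] [NP [Det some] [N photograph]]]]]]]]]]
The smallest constituent containing 'they visited whether a editor' is the S spanning 'they visited whether a editor reported some photograph'; no single node in the tree dominates exactly the given words.

No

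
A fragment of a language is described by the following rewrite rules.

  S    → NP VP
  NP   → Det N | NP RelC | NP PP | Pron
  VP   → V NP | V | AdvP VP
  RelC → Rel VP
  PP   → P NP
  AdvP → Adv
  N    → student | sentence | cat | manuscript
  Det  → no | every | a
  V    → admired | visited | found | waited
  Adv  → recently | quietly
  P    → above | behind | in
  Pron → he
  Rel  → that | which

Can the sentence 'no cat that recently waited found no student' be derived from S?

Grammatical

[S [NP [NP [Det no] [N cat]] [RelC [Rel that] [VP [AdvP [Adv recently]] [VP [V waited]]]]] [VP [V found] [NP [Det no] [N student]]]]
The bracketing above is licensed at every node by one of the given productions, with S at the root.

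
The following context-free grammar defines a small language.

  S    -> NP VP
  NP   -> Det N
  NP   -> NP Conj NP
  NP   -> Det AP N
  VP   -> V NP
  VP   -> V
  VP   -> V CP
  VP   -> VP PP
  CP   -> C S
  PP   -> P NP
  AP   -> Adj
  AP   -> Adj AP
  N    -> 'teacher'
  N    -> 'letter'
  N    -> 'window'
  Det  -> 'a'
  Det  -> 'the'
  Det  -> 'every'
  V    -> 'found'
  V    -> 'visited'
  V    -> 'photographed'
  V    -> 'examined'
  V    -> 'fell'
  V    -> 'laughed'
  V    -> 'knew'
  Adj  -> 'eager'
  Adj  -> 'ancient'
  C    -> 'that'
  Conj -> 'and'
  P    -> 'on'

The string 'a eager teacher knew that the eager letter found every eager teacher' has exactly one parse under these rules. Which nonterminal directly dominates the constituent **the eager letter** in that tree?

S
  NP
    Det: a
    AP
      Adj: eager
    N: teacher
  VP
    V: knew
    CP
      C: that
      S
        NP
          Det: the
          AP
            Adj: eager
          N: letter
        VP
          V: found
          NP
            Det: every
            AP
              Adj: eager
            N: teacher
The span 'the eager letter' is the NP node built by NP → Det AP N.
Its mother is the S built by S → NP VP.

S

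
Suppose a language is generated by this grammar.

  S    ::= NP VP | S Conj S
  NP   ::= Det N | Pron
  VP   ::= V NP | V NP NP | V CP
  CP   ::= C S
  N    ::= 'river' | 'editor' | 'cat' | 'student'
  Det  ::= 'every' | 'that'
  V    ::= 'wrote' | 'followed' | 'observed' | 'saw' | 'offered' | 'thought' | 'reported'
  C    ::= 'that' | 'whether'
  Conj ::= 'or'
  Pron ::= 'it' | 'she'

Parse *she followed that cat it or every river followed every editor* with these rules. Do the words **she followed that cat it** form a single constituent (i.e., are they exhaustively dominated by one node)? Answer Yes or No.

[S [S [NP [Pron she]] [VP [V followed] [NP [Det that] [N cat]] [NP [Pron it]]]] [Conj or] [S [NP [Det every] [N river]] [VP [V followed] [NP [Det every] [N editor]]]]]
The words 'she followed that cat it' are exhaustively dominated by a single S node (built by S → NP VP), so they form a constituent.

Yes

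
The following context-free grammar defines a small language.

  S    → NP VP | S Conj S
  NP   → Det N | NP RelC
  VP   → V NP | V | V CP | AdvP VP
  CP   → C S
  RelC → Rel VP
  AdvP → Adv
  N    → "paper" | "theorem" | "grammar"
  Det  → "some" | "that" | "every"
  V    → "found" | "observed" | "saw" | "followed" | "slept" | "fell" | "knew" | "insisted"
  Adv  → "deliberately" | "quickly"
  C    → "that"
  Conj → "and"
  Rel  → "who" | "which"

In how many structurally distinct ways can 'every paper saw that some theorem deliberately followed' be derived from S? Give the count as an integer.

[S [NP [Det every] [N paper]] [VP [V saw] [CP [C that] [S [NP [Det some] [N theorem]] [VP [AdvP [Adv deliberately]] [VP [V followed]]]]]]]
No rule offers an alternative attachment or grouping for any span, so this is the only derivation.

1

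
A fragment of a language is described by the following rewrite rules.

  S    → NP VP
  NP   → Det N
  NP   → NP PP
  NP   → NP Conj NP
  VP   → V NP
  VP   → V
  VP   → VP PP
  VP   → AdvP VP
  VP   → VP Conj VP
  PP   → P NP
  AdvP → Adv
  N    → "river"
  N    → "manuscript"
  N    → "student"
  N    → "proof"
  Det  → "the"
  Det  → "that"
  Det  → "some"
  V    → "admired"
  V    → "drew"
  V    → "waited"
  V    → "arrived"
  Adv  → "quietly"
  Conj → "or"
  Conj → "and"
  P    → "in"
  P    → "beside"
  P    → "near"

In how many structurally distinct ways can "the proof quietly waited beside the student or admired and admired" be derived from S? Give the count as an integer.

Two of the 7 distinct bracketings:
[S [NP [Det the] [N proof]] [VP [AdvP [Adv quietly]] [VP [VP [VP [V waited]] [PP [P beside] [NP [Det the] [N student]]]] [Conj or] [VP [VP [V admired]] [Conj and] [VP [V admired]]]]]]
[S [NP [Det the] [N proof]] [VP [AdvP [Adv quietly]] [VP [VP [VP [VP [V waited]] [PP [P beside] [NP [Det the] [N student]]]] [Conj or] [VP [V admired]]] [Conj and] [VP [V admired]]]]]
The trees differ in how a recursive rule is bracketed over the same span.

7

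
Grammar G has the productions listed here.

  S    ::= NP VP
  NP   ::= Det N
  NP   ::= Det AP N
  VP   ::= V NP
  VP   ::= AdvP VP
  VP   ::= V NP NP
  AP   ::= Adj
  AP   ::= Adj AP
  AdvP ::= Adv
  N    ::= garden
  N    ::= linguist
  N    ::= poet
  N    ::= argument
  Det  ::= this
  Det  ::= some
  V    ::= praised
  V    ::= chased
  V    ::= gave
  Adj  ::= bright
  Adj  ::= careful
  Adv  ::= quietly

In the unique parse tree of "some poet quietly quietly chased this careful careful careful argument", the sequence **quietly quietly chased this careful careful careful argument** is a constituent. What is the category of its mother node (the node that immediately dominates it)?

S

S
  NP
    Det: some
    N: poet
  VP
    AdvP
      Adv: quietly
    VP
      AdvP
        Adv: quietly
      VP
        V: chased
        NP
          Det: this
          AP
            Adj: careful
            AP
              Adj: careful
              AP
                Adj: careful
          N: argument
The span 'quietly quietly chased this careful careful careful argument' is the VP node built by VP → AdvP VP.
Its mother is the S built by S → NP VP.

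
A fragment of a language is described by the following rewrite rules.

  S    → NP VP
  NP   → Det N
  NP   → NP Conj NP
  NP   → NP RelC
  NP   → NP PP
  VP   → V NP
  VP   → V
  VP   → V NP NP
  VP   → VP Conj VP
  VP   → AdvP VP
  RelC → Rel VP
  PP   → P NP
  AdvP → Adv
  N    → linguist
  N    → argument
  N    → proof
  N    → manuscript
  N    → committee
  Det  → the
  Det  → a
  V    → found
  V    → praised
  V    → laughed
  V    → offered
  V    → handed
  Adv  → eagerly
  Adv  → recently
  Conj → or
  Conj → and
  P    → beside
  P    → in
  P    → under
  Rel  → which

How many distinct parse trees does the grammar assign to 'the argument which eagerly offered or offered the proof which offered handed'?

4

Two of the 4 distinct bracketings:
[S [NP [NP [Det the] [N argument]] [RelC [Rel which] [VP [VP [AdvP [Adv eagerly]] [VP [V offered]]] [Conj or] [VP [V offered] [NP [NP [Det the] [N proof]] [RelC [Rel which] [VP [V offered]]]]]]]] [VP [V handed]]]
[S [NP [NP [Det the] [N argument]] [RelC [Rel which] [VP [AdvP [Adv eagerly]] [VP [VP [V offered]] [Conj or] [VP [V offered] [NP [NP [Det the] [N proof]] [RelC [Rel which] [VP [V offered]]]]]]]]] [VP [V handed]]]
The trees differ in how a recursive rule is bracketed over the same span.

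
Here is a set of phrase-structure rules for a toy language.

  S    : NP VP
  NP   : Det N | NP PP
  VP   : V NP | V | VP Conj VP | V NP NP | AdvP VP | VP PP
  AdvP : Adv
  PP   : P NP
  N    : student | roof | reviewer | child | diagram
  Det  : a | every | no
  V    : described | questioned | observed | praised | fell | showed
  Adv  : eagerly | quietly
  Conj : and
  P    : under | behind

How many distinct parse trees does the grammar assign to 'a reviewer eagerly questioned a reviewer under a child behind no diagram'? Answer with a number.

Two of the 9 distinct bracketings:
[S [NP [Det a] [N reviewer]] [VP [AdvP [Adv eagerly]] [VP [V questioned] [NP [NP [Det a] [N reviewer]] [PP [P under] [NP [NP [Det a] [N child]] [PP [P behind] [NP [Det no] [N diagram]]]]]]]]]
[S [NP [Det a] [N reviewer]] [VP [AdvP [Adv eagerly]] [VP [V questioned] [NP [NP [NP [Det a] [N reviewer]] [PP [P under] [NP [Det a] [N child]]]] [PP [P behind] [NP [Det no] [N diagram]]]]]]]
The trees differ in how a recursive rule is bracketed over the same span.

9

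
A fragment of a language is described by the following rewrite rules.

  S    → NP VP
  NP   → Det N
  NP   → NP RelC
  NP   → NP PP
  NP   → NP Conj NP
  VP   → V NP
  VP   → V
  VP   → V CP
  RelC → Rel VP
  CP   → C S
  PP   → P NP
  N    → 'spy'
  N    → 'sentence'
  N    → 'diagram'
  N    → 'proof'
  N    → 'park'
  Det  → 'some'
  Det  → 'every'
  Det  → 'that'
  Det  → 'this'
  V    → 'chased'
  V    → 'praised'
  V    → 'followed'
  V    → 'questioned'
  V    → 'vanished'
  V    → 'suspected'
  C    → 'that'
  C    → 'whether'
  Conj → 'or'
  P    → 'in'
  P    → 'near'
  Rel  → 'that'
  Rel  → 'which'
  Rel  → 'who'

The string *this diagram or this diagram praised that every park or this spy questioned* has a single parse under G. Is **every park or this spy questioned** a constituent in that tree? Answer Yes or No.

Yes

[S [NP [NP [Det this] [N diagram]] [Conj or] [NP [Det this] [N diagram]]] [VP [V praised] [CP [C that] [S [NP [NP [Det every] [N park]] [Conj or] [NP [Det this] [N spy]]] [VP [V questioned]]]]]]
The words 'every park or this spy questioned' are exhaustively dominated by a single S node (built by S → NP VP), so they form a constituent.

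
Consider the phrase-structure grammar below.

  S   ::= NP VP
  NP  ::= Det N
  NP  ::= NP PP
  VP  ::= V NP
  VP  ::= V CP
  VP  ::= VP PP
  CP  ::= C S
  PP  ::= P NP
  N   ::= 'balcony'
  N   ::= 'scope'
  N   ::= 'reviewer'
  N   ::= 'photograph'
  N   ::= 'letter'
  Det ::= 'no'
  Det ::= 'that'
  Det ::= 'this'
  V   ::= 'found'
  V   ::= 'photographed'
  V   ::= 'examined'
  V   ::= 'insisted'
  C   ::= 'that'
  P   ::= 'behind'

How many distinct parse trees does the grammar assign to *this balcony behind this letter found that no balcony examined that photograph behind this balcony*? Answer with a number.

Two of the 3 distinct bracketings:
[S [NP [NP [Det this] [N balcony]] [PP [P behind] [NP [Det this] [N letter]]]] [VP [V found] [CP [C that] [S [NP [Det no] [N balcony]] [VP [V examined] [NP [NP [Det that] [N photograph]] [PP [P behind] [NP [Det this] [N balcony]]]]]]]]]
[S [NP [NP [Det this] [N balcony]] [PP [P behind] [NP [Det this] [N letter]]]] [VP [V found] [CP [C that] [S [NP [Det no] [N balcony]] [VP [VP [V examined] [NP [Det that] [N photograph]]] [PP [P behind] [NP [Det this] [N balcony]]]]]]]]
The difference turns on whether VP → VP PP is used at the relevant span, versus an alternative expansion of VP.

3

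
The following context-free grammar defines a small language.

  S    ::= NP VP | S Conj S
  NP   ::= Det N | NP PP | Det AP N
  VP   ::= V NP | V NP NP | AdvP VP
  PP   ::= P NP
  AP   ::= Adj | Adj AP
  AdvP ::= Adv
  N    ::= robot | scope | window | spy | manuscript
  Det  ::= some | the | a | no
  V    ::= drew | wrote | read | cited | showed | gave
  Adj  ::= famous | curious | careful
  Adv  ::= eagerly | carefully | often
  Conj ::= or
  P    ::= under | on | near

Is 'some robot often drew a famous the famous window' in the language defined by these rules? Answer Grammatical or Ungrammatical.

Ungrammatical

An Adj word can never sit immediately before a Det word in any string this grammar generates, so the substring 'famous the' rules out a derivation.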